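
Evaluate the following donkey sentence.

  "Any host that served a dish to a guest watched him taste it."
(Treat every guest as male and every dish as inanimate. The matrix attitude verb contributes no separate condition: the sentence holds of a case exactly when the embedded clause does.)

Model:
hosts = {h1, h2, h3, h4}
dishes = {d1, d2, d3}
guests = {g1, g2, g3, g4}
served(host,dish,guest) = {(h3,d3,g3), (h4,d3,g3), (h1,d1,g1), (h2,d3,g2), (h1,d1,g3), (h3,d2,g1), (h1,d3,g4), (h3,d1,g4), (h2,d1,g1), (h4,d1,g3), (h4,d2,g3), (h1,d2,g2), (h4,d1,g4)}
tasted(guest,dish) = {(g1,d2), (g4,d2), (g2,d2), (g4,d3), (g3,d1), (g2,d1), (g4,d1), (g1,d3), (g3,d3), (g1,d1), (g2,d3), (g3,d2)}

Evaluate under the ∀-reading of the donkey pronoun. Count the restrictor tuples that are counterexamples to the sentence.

0

"him" takes "a guest" as antecedent and "it" takes "a dish"; both are donkey pronouns co-varying with the restrictor.
Strong reading: for every (h,d,g) with served(h,d,g), tasted(g,d).
Restrictor triples: (h1,d1,g1)→tasted(g1,d1) ✓  (h1,d1,g3)→tasted(g3,d1) ✓  (h1,d2,g2)→tasted(g2,d2) ✓  (h1,d3,g4)→tasted(g4,d3) ✓  (h2,d1,g1)→tasted(g1,d1) ✓  (h2,d3,g2)→tasted(g2,d3) ✓  (h3,d1,g4)→tasted(g4,d1) ✓  (h3,d2,g1)→tasted(g1,d2) ✓  (h3,d3,g3)→tasted(g3,d3) ✓  (h4,d1,g3)→tasted(g3,d1) ✓  (h4,d1,g4)→tasted(g4,d1) ✓  (h4,d2,g3)→tasted(g3,d2) ✓  (h4,d3,g3)→tasted(g3,d3) ✓
Counterexamples (restrictor triples failing the scope): 0.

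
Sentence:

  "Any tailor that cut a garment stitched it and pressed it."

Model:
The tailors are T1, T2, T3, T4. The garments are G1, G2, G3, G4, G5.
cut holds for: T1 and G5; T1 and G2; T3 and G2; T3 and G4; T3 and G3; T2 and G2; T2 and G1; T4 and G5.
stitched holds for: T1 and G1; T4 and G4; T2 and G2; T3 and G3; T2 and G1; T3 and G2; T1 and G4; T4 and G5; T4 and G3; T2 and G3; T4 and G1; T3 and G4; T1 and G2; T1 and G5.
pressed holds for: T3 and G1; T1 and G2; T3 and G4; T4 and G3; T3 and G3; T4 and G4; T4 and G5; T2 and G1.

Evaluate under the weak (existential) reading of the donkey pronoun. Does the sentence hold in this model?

"it" takes "a garment" as antecedent — a donkey pronoun bound across the clause boundary.
Weak reading: every tailor t with some cut-garment has at least one cut-garment g such that stitched(t,g) ∧ pressed(t,g).
Per tailor: T1:✓  T2:✓  T3:✓  T4:✓
Every tailor in the restrictor has a witness.

True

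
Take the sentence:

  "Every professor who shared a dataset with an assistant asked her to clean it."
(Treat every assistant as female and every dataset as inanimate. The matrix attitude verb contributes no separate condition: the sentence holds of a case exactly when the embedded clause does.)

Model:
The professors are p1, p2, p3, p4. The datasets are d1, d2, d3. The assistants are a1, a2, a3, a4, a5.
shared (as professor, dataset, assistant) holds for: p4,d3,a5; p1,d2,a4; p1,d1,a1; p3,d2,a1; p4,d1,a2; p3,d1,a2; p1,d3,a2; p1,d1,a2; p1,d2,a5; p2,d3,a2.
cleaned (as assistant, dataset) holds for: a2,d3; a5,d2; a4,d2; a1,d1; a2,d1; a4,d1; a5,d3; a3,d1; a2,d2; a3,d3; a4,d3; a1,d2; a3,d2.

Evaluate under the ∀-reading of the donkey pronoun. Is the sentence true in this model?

"her" takes "an assistant" as antecedent and "it" takes "a dataset"; both are donkey pronouns co-varying with the restrictor.
Strong reading: for every (p,d,a) with shared(p,d,a), cleaned(a,d).
Restrictor triples: (p1,d1,a1)→cleaned(a1,d1) ✓  (p1,d1,a2)→cleaned(a2,d1) ✓  (p1,d2,a4)→cleaned(a4,d2) ✓  (p1,d2,a5)→cleaned(a5,d2) ✓  (p1,d3,a2)→cleaned(a2,d3) ✓  (p2,d3,a2)→cleaned(a2,d3) ✓  (p3,d1,a2)→cleaned(a2,d1) ✓  (p3,d2,a1)→cleaned(a1,d2) ✓  (p4,d1,a2)→cleaned(a2,d1) ✓  (p4,d3,a5)→cleaned(a5,d3) ✓
Every restrictor triple satisfies the scope.

True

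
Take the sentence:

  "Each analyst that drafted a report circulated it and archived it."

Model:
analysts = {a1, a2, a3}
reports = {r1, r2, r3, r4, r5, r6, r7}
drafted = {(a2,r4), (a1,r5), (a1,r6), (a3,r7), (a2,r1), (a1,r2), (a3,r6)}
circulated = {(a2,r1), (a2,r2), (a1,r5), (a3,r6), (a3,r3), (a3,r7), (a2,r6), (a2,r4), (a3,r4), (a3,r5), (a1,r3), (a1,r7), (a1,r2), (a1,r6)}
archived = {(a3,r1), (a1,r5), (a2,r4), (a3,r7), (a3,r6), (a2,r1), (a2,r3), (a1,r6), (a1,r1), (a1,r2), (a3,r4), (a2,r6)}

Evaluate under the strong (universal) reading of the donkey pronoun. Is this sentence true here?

True

"it" takes "a report" as antecedent — a donkey pronoun bound across the clause boundary.
Strong reading: for every (a,r) with drafted(a,r), circulated(a,r) ∧ archived(a,r).
Restrictor pairs: (a1,r2) ✓  (a1,r5) ✓  (a1,r6) ✓  (a2,r1) ✓  (a2,r4) ✓  (a3,r6) ✓  (a3,r7) ✓
Every restrictor pair satisfies the scope.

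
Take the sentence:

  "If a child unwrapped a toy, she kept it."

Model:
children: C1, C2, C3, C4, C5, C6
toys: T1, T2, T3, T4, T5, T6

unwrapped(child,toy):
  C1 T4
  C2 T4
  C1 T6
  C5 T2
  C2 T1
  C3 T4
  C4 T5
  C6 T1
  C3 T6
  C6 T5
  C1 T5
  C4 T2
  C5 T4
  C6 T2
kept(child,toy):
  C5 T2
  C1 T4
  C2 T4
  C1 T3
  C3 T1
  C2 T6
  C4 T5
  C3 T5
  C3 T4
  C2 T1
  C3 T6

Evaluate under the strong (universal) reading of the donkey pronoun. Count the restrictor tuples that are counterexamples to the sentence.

7

"it" takes "a toy" as antecedent — a donkey pronoun bound across the clause boundary.
Strong reading: for every (c,t) with unwrapped(c,t), kept(c,t).
Restrictor pairs: (C1,T4) ✓  (C1,T5) ✗  (C1,T6) ✗  (C2,T1) ✓  (C2,T4) ✓  (C3,T4) ✓  (C3,T6) ✓  (C4,T2) ✗  (C4,T5) ✓  (C5,T2) ✓  (C5,T4) ✗  (C6,T1) ✗  (C6,T2) ✗  (C6,T5) ✗
Counterexamples (restrictor pairs failing the scope): 7.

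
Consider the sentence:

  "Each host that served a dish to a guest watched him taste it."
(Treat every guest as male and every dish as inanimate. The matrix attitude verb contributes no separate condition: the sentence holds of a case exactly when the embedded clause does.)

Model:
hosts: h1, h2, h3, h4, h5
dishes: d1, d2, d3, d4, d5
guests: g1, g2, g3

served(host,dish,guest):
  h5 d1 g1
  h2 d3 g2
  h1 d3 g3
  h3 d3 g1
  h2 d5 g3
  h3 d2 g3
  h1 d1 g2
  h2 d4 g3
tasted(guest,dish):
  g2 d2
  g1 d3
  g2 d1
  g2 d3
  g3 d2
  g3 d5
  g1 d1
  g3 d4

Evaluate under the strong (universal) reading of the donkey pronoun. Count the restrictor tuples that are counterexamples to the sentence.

1

"him" takes "a guest" as antecedent and "it" takes "a dish"; both are donkey pronouns co-varying with the restrictor.
Strong reading: for every (h,d,g) with served(h,d,g), tasted(g,d).
Restrictor triples: (h1,d1,g2)→tasted(g2,d1) ✓  (h1,d3,g3)→tasted(g3,d3) ✗  (h2,d3,g2)→tasted(g2,d3) ✓  (h2,d4,g3)→tasted(g3,d4) ✓  (h2,d5,g3)→tasted(g3,d5) ✓  (h3,d2,g3)→tasted(g3,d2) ✓  (h3,d3,g1)→tasted(g1,d3) ✓  (h5,d1,g1)→tasted(g1,d1) ✓
Counterexamples (restrictor triples failing the scope): 1.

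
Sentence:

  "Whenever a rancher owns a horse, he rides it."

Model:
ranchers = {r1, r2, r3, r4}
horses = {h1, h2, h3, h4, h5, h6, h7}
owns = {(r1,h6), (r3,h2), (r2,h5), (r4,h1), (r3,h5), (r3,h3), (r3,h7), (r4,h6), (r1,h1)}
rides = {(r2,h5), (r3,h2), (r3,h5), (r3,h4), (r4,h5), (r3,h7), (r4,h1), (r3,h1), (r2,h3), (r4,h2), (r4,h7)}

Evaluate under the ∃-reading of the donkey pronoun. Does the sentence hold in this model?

False

"it" takes "a horse" as antecedent — a donkey pronoun bound across the clause boundary.
Weak reading: every rancher r with some owns-horse has at least one owns-horse h such that rides(r,h).
Per rancher: r1:✗  r2:✓  r3:✓  r4:✓
r1 has no witness among its owns-horses.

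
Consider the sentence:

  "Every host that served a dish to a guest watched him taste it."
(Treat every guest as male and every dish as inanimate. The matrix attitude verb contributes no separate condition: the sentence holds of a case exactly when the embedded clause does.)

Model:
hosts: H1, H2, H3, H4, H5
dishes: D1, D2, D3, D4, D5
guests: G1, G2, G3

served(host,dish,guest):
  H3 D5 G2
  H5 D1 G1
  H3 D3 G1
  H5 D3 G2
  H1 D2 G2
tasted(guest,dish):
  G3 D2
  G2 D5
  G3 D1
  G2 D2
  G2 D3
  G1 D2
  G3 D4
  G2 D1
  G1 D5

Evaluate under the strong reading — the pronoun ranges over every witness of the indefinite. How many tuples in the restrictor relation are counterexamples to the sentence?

2

"him" takes "a guest" as antecedent and "it" takes "a dish"; both are donkey pronouns co-varying with the restrictor.
Strong reading: for every (h,d,g) with served(h,d,g), tasted(g,d).
Restrictor triples: (H1,D2,G2)→tasted(G2,D2) ✓  (H3,D3,G1)→tasted(G1,D3) ✗  (H3,D5,G2)→tasted(G2,D5) ✓  (H5,D1,G1)→tasted(G1,D1) ✗  (H5,D3,G2)→tasted(G2,D3) ✓
Counterexamples (restrictor triples failing the scope): 2.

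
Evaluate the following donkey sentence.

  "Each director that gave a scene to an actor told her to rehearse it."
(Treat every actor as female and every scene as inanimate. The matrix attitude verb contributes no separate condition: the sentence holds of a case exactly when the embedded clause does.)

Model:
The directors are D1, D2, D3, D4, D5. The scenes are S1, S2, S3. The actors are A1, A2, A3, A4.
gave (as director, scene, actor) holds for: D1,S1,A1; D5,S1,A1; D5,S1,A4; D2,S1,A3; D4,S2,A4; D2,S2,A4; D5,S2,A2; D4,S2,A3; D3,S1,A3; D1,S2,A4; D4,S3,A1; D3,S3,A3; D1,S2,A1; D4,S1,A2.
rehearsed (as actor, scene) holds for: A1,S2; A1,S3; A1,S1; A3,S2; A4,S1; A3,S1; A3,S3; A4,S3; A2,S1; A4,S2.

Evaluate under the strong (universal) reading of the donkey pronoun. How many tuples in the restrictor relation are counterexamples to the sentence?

"her" takes "an actor" as antecedent and "it" takes "a scene"; both are donkey pronouns co-varying with the restrictor.
Strong reading: for every (d,s,a) with gave(d,s,a), rehearsed(a,s).
Restrictor triples: (D1,S1,A1)→rehearsed(A1,S1) ✓  (D1,S2,A1)→rehearsed(A1,S2) ✓  (D1,S2,A4)→rehearsed(A4,S2) ✓  (D2,S1,A3)→rehearsed(A3,S1) ✓  (D2,S2,A4)→rehearsed(A4,S2) ✓  (D3,S1,A3)→rehearsed(A3,S1) ✓  (D3,S3,A3)→rehearsed(A3,S3) ✓  (D4,S1,A2)→rehearsed(A2,S1) ✓  (D4,S2,A3)→rehearsed(A3,S2) ✓  (D4,S2,A4)→rehearsed(A4,S2) ✓  (D4,S3,A1)→rehearsed(A1,S3) ✓  (D5,S1,A1)→rehearsed(A1,S1) ✓  (D5,S1,A4)→rehearsed(A4,S1) ✓  (D5,S2,A2)→rehearsed(A2,S2) ✗
Counterexamples (restrictor triples failing the scope): 1.

1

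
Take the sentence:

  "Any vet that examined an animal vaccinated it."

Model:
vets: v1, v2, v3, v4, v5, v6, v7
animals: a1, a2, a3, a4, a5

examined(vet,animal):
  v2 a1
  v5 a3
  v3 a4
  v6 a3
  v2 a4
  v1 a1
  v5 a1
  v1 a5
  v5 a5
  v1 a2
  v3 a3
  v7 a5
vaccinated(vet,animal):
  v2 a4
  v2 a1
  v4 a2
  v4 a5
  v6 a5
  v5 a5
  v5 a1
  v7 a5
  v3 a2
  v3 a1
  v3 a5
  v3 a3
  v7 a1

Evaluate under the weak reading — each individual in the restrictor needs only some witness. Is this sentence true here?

"it" takes "an animal" as antecedent — a donkey pronoun bound across the clause boundary.
Weak reading: every vet v with some examined-animal has at least one examined-animal a such that vaccinated(v,a).
Per vet: v1:✗  v2:✓  v3:✓  v5:✓  v6:✗  v7:✓
v1 has no witness among its examined-animals.

False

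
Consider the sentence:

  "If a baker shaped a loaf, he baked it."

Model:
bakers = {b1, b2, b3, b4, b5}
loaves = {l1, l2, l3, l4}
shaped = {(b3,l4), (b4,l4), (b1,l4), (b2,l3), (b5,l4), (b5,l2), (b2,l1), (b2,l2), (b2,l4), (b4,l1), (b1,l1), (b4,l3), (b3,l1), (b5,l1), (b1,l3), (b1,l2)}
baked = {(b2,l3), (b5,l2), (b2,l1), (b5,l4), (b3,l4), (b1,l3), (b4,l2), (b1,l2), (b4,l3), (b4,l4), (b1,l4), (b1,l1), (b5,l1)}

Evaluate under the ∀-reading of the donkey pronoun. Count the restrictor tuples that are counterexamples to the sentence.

"it" takes "a loaf" as antecedent — a donkey pronoun bound across the clause boundary.
Strong reading: for every (b,l) with shaped(b,l), baked(b,l).
Restrictor pairs: (b1,l1) ✓  (b1,l2) ✓  (b1,l3) ✓  (b1,l4) ✓  (b2,l1) ✓  (b2,l2) ✗  (b2,l3) ✓  (b2,l4) ✗  (b3,l1) ✗  (b3,l4) ✓  (b4,l1) ✗  (b4,l3) ✓  (b4,l4) ✓  (b5,l1) ✓  (b5,l2) ✓  (b5,l4) ✓
Counterexamples (restrictor pairs failing the scope): 4.

4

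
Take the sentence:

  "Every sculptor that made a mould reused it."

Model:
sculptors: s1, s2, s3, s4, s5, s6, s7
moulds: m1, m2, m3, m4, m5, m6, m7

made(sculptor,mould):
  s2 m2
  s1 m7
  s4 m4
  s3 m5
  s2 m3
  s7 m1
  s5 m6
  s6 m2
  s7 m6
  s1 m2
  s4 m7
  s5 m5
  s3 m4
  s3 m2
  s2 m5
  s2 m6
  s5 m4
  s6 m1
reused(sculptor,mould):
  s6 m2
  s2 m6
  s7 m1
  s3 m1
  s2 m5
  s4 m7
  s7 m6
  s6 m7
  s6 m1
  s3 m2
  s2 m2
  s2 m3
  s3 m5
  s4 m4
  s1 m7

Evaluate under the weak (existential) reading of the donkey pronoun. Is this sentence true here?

"it" takes "a mould" as antecedent — a donkey pronoun bound across the clause boundary.
Weak reading: every sculptor s with some made-mould has at least one made-mould m such that reused(s,m).
Per sculptor: s1:✓  s2:✓  s3:✓  s4:✓  s5:✗  s6:✓  s7:✓
s5 has no witness among its made-moulds.

False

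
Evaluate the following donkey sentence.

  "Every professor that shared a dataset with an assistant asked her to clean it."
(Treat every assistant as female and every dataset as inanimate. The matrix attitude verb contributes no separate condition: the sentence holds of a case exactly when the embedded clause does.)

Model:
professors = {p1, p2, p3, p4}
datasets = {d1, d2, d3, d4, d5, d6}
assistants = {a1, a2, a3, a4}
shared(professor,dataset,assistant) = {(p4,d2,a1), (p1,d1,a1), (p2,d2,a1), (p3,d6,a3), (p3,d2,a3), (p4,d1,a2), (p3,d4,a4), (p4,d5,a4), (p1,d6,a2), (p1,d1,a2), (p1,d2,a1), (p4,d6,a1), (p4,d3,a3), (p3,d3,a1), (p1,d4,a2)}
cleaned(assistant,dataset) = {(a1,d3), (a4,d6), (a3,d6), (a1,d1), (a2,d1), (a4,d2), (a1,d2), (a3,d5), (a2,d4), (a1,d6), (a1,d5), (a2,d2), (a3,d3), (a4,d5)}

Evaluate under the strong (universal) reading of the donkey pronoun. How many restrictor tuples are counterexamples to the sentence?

3

"her" takes "an assistant" as antecedent and "it" takes "a dataset"; both are donkey pronouns co-varying with the restrictor.
Strong reading: for every (p,d,a) with shared(p,d,a), cleaned(a,d).
Restrictor triples: (p1,d1,a1)→cleaned(a1,d1) ✓  (p1,d1,a2)→cleaned(a2,d1) ✓  (p1,d2,a1)→cleaned(a1,d2) ✓  (p1,d4,a2)→cleaned(a2,d4) ✓  (p1,d6,a2)→cleaned(a2,d6) ✗  (p2,d2,a1)→cleaned(a1,d2) ✓  (p3,d2,a3)→cleaned(a3,d2) ✗  (p3,d3,a1)→cleaned(a1,d3) ✓  (p3,d4,a4)→cleaned(a4,d4) ✗  (p3,d6,a3)→cleaned(a3,d6) ✓  (p4,d1,a2)→cleaned(a2,d1) ✓  (p4,d2,a1)→cleaned(a1,d2) ✓  (p4,d3,a3)→cleaned(a3,d3) ✓  (p4,d5,a4)→cleaned(a4,d5) ✓  (p4,d6,a1)→cleaned(a1,d6) ✓
Counterexamples (restrictor triples failing the scope): 3.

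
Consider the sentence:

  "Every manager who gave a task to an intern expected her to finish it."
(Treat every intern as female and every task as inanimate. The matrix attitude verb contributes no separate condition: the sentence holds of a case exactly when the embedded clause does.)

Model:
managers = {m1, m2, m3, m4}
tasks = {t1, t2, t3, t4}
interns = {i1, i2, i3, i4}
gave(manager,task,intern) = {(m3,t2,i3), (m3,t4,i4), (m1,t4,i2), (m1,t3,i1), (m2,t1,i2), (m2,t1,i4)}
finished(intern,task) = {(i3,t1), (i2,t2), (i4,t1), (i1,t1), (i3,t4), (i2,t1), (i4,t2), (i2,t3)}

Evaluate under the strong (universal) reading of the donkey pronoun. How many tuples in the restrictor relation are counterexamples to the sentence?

4

"her" takes "an intern" as antecedent and "it" takes "a task"; both are donkey pronouns co-varying with the restrictor.
Strong reading: for every (m,t,i) with gave(m,t,i), finished(i,t).
Restrictor triples: (m1,t3,i1)→finished(i1,t3) ✗  (m1,t4,i2)→finished(i2,t4) ✗  (m2,t1,i2)→finished(i2,t1) ✓  (m2,t1,i4)→finished(i4,t1) ✓  (m3,t2,i3)→finished(i3,t2) ✗  (m3,t4,i4)→finished(i4,t4) ✗
Counterexamples (restrictor triples failing the scope): 4.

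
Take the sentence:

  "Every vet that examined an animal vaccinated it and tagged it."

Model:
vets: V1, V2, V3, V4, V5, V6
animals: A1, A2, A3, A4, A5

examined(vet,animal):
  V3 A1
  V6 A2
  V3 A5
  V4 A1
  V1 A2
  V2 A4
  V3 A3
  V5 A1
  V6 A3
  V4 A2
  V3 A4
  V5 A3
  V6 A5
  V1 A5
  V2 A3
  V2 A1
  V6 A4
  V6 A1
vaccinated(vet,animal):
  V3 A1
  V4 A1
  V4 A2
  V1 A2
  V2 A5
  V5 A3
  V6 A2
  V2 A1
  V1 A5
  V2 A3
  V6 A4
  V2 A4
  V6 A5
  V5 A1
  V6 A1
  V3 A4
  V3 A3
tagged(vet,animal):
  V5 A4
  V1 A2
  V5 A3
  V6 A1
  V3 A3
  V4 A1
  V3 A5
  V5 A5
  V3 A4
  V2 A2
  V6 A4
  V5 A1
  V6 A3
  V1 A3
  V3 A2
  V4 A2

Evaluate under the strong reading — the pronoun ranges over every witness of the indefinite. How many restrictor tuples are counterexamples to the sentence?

"it" takes "an animal" as antecedent — a donkey pronoun bound across the clause boundary.
Strong reading: for every (v,a) with examined(v,a), vaccinated(v,a) ∧ tagged(v,a).
Restrictor pairs: (V1,A2) ✓  (V1,A5) ✗  (V2,A1) ✗  (V2,A3) ✗  (V2,A4) ✗  (V3,A1) ✗  (V3,A3) ✓  (V3,A4) ✓  (V3,A5) ✗  (V4,A1) ✓  (V4,A2) ✓  (V5,A1) ✓  (V5,A3) ✓  (V6,A1) ✓  (V6,A2) ✗  (V6,A3) ✗  (V6,A4) ✓  (V6,A5) ✗
Counterexamples (restrictor pairs failing the scope): 9.

9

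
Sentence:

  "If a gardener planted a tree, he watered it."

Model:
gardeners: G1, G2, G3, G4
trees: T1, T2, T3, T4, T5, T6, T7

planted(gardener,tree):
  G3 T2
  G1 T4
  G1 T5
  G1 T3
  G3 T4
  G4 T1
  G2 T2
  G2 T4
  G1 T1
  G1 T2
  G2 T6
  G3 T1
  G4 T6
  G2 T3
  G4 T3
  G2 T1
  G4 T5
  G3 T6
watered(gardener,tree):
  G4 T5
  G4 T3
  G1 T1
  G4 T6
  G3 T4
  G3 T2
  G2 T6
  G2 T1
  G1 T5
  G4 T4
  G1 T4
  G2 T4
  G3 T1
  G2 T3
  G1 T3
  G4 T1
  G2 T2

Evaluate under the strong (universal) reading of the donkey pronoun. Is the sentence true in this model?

False

"it" takes "a tree" as antecedent — a donkey pronoun bound across the clause boundary.
Strong reading: for every (g,t) with planted(g,t), watered(g,t).
Restrictor pairs: (G1,T1) ✓  (G1,T2) ✗  (G1,T3) ✓  (G1,T4) ✓  (G1,T5) ✓  (G2,T1) ✓  (G2,T2) ✓  (G2,T3) ✓  (G2,T4) ✓  (G2,T6) ✓  (G3,T1) ✓  (G3,T2) ✓  (G3,T4) ✓  (G3,T6) ✗  (G4,T1) ✓  (G4,T3) ✓  (G4,T5) ✓  (G4,T6) ✓
Counterexample: (G1,T2) is in planted but fails the scope.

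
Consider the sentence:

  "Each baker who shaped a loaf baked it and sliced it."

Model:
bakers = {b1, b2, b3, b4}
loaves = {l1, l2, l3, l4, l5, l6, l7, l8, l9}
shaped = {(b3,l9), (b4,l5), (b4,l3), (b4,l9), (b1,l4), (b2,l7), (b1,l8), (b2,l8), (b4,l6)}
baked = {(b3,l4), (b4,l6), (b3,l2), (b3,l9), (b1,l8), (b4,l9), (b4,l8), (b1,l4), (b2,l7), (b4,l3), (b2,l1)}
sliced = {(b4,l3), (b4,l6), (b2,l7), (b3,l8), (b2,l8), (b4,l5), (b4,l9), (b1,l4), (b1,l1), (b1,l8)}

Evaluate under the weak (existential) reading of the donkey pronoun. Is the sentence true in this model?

"it" takes "a loaf" as antecedent — a donkey pronoun bound across the clause boundary.
Weak reading: every baker b with some shaped-loaf has at least one shaped-loaf l such that baked(b,l) ∧ sliced(b,l).
Per baker: b1:✓  b2:✓  b3:✗  b4:✓
b3 has no witness among its shaped-loaves.

False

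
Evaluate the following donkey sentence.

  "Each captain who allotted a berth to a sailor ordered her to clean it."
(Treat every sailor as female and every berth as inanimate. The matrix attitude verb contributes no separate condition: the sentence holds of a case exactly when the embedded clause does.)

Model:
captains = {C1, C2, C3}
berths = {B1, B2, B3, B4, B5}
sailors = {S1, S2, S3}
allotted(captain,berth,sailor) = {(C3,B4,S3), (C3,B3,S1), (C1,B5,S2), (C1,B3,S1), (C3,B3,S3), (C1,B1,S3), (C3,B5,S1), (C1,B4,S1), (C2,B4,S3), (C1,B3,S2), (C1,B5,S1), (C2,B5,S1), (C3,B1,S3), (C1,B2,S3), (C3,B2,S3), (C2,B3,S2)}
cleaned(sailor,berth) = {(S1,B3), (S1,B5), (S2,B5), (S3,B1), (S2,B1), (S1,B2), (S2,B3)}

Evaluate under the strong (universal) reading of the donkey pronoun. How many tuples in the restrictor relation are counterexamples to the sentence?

"her" takes "a sailor" as antecedent and "it" takes "a berth"; both are donkey pronouns co-varying with the restrictor.
Strong reading: for every (c,b,s) with allotted(c,b,s), cleaned(s,b).
Restrictor triples: (C1,B1,S3)→cleaned(S3,B1) ✓  (C1,B2,S3)→cleaned(S3,B2) ✗  (C1,B3,S1)→cleaned(S1,B3) ✓  (C1,B3,S2)→cleaned(S2,B3) ✓  (C1,B4,S1)→cleaned(S1,B4) ✗  (C1,B5,S1)→cleaned(S1,B5) ✓  (C1,B5,S2)→cleaned(S2,B5) ✓  (C2,B3,S2)→cleaned(S2,B3) ✓  (C2,B4,S3)→cleaned(S3,B4) ✗  (C2,B5,S1)→cleaned(S1,B5) ✓  (C3,B1,S3)→cleaned(S3,B1) ✓  (C3,B2,S3)→cleaned(S3,B2) ✗  (C3,B3,S1)→cleaned(S1,B3) ✓  (C3,B3,S3)→cleaned(S3,B3) ✗  (C3,B4,S3)→cleaned(S3,B4) ✗  (C3,B5,S1)→cleaned(S1,B5) ✓
Counterexamples (restrictor triples failing the scope): 6.

6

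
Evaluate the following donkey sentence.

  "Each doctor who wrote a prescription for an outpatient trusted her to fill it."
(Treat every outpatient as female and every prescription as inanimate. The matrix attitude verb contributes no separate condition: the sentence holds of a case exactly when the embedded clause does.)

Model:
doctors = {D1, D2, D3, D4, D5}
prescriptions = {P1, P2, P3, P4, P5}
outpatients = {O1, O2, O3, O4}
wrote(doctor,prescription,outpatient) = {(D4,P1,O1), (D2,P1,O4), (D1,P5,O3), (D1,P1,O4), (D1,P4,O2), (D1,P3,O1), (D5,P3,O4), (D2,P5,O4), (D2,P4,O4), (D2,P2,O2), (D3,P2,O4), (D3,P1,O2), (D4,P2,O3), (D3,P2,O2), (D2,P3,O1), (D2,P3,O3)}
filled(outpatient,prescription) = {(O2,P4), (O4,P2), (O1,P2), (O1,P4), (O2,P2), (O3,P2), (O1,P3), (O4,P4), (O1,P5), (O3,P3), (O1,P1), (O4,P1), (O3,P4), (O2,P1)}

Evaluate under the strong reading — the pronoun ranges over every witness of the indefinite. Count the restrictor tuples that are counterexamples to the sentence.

"her" takes "an outpatient" as antecedent and "it" takes "a prescription"; both are donkey pronouns co-varying with the restrictor.
Strong reading: for every (d,p,o) with wrote(d,p,o), filled(o,p).
Restrictor triples: (D1,P1,O4)→filled(O4,P1) ✓  (D1,P3,O1)→filled(O1,P3) ✓  (D1,P4,O2)→filled(O2,P4) ✓  (D1,P5,O3)→filled(O3,P5) ✗  (D2,P1,O4)→filled(O4,P1) ✓  (D2,P2,O2)→filled(O2,P2) ✓  (D2,P3,O1)→filled(O1,P3) ✓  (D2,P3,O3)→filled(O3,P3) ✓  (D2,P4,O4)→filled(O4,P4) ✓  (D2,P5,O4)→filled(O4,P5) ✗  (D3,P1,O2)→filled(O2,P1) ✓  (D3,P2,O2)→filled(O2,P2) ✓  (D3,P2,O4)→filled(O4,P2) ✓  (D4,P1,O1)→filled(O1,P1) ✓  (D4,P2,O3)→filled(O3,P2) ✓  (D5,P3,O4)→filled(O4,P3) ✗
Counterexamples (restrictor triples failing the scope): 3.

3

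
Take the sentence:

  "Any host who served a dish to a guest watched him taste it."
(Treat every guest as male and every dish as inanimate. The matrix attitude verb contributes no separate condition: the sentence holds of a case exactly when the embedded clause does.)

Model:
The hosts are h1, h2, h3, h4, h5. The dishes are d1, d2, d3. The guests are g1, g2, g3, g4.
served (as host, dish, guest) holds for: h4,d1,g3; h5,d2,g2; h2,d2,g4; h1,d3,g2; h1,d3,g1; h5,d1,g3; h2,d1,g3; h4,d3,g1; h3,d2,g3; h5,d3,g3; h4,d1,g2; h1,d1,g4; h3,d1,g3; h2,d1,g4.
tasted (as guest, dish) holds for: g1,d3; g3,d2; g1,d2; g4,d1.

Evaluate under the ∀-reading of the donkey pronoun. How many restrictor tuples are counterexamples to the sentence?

9

"him" takes "a guest" as antecedent and "it" takes "a dish"; both are donkey pronouns co-varying with the restrictor.
Strong reading: for every (h,d,g) with served(h,d,g), tasted(g,d).
Restrictor triples: (h1,d1,g4)→tasted(g4,d1) ✓  (h1,d3,g1)→tasted(g1,d3) ✓  (h1,d3,g2)→tasted(g2,d3) ✗  (h2,d1,g3)→tasted(g3,d1) ✗  (h2,d1,g4)→tasted(g4,d1) ✓  (h2,d2,g4)→tasted(g4,d2) ✗  (h3,d1,g3)→tasted(g3,d1) ✗  (h3,d2,g3)→tasted(g3,d2) ✓  (h4,d1,g2)→tasted(g2,d1) ✗  (h4,d1,g3)→tasted(g3,d1) ✗  (h4,d3,g1)→tasted(g1,d3) ✓  (h5,d1,g3)→tasted(g3,d1) ✗  (h5,d2,g2)→tasted(g2,d2) ✗  (h5,d3,g3)→tasted(g3,d3) ✗
Counterexamples (restrictor triples failing the scope): 9.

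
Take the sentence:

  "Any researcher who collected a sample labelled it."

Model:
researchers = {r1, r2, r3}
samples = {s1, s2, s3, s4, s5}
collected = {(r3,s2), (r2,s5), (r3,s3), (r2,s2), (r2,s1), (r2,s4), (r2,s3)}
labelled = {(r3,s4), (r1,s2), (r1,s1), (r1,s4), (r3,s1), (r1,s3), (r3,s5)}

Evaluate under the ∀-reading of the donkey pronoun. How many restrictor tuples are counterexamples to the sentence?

"it" takes "a sample" as antecedent — a donkey pronoun bound across the clause boundary.
Strong reading: for every (r,s) with collected(r,s), labelled(r,s).
Restrictor pairs: (r2,s1) ✗  (r2,s2) ✗  (r2,s3) ✗  (r2,s4) ✗  (r2,s5) ✗  (r3,s2) ✗  (r3,s3) ✗
Counterexamples (restrictor pairs failing the scope): 7.

7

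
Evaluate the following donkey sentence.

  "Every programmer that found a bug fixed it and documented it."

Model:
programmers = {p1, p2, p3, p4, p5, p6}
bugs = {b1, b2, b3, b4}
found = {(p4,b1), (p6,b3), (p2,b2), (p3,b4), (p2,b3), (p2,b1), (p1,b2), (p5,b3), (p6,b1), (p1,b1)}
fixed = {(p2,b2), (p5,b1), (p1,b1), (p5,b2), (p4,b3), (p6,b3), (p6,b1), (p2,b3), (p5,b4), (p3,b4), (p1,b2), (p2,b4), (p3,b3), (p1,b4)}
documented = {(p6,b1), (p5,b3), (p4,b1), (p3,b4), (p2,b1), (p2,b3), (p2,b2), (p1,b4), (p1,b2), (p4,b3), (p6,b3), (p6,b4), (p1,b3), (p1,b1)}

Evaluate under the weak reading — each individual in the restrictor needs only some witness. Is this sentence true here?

False

"it" takes "a bug" as antecedent — a donkey pronoun bound across the clause boundary.
Weak reading: every programmer p with some found-bug has at least one found-bug b such that fixed(p,b) ∧ documented(p,b).
Per programmer: p1:✓  p2:✓  p3:✓  p4:✗  p5:✗  p6:✓
p4 has no witness among its found-bugs.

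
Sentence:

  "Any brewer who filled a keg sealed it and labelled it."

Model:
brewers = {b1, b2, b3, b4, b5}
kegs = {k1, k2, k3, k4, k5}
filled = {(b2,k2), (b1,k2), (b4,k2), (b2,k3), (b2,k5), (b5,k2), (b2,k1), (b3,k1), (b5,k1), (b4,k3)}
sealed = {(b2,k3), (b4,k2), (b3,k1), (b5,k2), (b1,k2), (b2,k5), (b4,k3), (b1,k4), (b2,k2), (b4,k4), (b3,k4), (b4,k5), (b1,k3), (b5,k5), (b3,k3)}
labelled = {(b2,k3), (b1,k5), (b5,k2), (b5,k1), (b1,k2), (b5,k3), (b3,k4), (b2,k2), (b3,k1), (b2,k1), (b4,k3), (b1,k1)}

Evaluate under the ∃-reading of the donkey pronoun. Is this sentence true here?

"it" takes "a keg" as antecedent — a donkey pronoun bound across the clause boundary.
Weak reading: every brewer b with some filled-keg has at least one filled-keg k such that sealed(b,k) ∧ labelled(b,k).
Per brewer: b1:✓  b2:✓  b3:✓  b4:✓  b5:✓
Every brewer in the restrictor has a witness.

True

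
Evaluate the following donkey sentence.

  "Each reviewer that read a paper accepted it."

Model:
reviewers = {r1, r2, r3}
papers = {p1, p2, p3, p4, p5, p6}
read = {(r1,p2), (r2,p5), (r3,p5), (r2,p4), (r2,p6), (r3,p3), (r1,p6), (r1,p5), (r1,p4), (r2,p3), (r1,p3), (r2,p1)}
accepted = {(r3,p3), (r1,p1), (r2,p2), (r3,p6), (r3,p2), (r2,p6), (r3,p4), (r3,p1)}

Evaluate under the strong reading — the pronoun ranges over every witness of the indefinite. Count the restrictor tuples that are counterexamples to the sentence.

10

"it" takes "a paper" as antecedent — a donkey pronoun bound across the clause boundary.
Strong reading: for every (r,p) with read(r,p), accepted(r,p).
Restrictor pairs: (r1,p2) ✗  (r1,p3) ✗  (r1,p4) ✗  (r1,p5) ✗  (r1,p6) ✗  (r2,p1) ✗  (r2,p3) ✗  (r2,p4) ✗  (r2,p5) ✗  (r2,p6) ✓  (r3,p3) ✓  (r3,p5) ✗
Counterexamples (restrictor pairs failing the scope): 10.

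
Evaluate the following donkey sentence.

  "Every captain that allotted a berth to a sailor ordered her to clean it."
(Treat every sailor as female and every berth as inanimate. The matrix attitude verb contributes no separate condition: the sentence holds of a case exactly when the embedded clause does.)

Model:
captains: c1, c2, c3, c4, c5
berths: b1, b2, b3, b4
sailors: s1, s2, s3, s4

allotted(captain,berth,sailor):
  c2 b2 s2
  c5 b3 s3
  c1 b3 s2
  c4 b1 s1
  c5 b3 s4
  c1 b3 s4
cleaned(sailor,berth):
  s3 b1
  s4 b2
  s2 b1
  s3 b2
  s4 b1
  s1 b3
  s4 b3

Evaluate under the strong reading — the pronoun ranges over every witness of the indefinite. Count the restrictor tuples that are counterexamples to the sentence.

"her" takes "a sailor" as antecedent and "it" takes "a berth"; both are donkey pronouns co-varying with the restrictor.
Strong reading: for every (c,b,s) with allotted(c,b,s), cleaned(s,b).
Restrictor triples: (c1,b3,s2)→cleaned(s2,b3) ✗  (c1,b3,s4)→cleaned(s4,b3) ✓  (c2,b2,s2)→cleaned(s2,b2) ✗  (c4,b1,s1)→cleaned(s1,b1) ✗  (c5,b3,s3)→cleaned(s3,b3) ✗  (c5,b3,s4)→cleaned(s4,b3) ✓
Counterexamples (restrictor triples failing the scope): 4.

4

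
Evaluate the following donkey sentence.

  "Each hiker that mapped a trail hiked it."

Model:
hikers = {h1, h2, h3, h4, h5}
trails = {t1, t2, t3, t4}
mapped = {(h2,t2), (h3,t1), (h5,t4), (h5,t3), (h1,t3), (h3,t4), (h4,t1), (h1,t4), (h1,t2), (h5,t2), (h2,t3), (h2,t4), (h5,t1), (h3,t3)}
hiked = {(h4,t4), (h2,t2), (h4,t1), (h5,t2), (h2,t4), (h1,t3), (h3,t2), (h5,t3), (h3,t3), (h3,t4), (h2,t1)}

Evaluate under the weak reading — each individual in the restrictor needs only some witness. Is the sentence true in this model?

True

"it" takes "a trail" as antecedent — a donkey pronoun bound across the clause boundary.
Weak reading: every hiker h with some mapped-trail has at least one mapped-trail t such that hiked(h,t).
Per hiker: h1:✓  h2:✓  h3:✓  h4:✓  h5:✓
Every hiker in the restrictor has a witness.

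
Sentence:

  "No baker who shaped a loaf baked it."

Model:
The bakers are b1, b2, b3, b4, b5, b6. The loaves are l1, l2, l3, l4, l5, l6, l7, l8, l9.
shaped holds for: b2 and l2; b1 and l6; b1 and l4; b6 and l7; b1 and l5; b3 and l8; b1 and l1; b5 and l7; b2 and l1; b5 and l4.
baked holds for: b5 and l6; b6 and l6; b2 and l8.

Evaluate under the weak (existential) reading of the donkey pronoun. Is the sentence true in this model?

"it" takes "a loaf" as antecedent — a donkey pronoun bound across the clause boundary.
Truth condition: for no (b,l) with shaped(b,l) does baked(b,l) hold.
Restrictor pairs — does the scope hold? (b1,l1):fails  (b1,l4):fails  (b1,l5):fails  (b1,l6):fails  (b2,l1):fails  (b2,l2):fails  (b3,l8):fails  (b5,l4):fails  (b5,l7):fails  (b6,l7):fails
Scope holds for no restrictor pair, so the sentence is true.

True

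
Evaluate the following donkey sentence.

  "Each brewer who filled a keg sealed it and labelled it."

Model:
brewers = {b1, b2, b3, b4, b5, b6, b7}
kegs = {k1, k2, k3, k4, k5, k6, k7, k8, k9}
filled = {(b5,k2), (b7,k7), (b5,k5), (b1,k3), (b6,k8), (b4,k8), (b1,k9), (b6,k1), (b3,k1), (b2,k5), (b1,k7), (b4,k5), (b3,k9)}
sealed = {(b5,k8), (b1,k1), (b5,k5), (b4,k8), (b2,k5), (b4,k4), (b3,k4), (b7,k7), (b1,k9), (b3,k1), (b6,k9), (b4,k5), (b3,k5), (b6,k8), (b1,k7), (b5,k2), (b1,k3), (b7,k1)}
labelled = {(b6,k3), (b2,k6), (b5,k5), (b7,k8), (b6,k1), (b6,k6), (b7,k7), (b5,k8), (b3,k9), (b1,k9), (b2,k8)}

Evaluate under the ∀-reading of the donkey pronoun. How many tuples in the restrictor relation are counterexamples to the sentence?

"it" takes "a keg" as antecedent — a donkey pronoun bound across the clause boundary.
Strong reading: for every (b,k) with filled(b,k), sealed(b,k) ∧ labelled(b,k).
Restrictor pairs: (b1,k3) ✗  (b1,k7) ✗  (b1,k9) ✓  (b2,k5) ✗  (b3,k1) ✗  (b3,k9) ✗  (b4,k5) ✗  (b4,k8) ✗  (b5,k2) ✗  (b5,k5) ✓  (b6,k1) ✗  (b6,k8) ✗  (b7,k7) ✓
Counterexamples (restrictor pairs failing the scope): 10.

10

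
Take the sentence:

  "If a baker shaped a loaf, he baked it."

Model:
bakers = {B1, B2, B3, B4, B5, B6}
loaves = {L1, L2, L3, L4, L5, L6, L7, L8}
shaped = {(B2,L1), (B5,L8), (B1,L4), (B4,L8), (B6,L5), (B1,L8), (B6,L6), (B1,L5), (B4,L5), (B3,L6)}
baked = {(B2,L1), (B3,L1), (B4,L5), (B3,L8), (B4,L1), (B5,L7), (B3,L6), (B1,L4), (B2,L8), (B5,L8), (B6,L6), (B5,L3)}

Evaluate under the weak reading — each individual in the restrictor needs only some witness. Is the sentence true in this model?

True

"it" takes "a loaf" as antecedent — a donkey pronoun bound across the clause boundary.
Weak reading: every baker b with some shaped-loaf has at least one shaped-loaf l such that baked(b,l).
Per baker: B1:✓  B2:✓  B3:✓  B4:✓  B5:✓  B6:✓
Every baker in the restrictor has a witness.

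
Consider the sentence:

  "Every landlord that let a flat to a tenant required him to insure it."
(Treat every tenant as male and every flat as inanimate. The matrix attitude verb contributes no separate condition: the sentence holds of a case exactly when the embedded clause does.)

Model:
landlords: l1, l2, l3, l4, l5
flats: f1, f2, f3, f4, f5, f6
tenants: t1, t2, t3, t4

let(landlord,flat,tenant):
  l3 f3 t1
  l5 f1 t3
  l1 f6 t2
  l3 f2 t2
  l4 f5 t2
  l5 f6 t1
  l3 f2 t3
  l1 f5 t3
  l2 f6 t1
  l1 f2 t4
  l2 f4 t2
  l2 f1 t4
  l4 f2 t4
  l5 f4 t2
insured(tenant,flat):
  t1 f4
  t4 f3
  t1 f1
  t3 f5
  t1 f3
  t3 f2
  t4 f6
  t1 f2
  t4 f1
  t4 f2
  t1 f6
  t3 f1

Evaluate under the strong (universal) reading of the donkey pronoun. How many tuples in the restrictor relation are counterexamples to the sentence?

"him" takes "a tenant" as antecedent and "it" takes "a flat"; both are donkey pronouns co-varying with the restrictor.
Strong reading: for every (l,f,t) with let(l,f,t), insured(t,f).
Restrictor triples: (l1,f2,t4)→insured(t4,f2) ✓  (l1,f5,t3)→insured(t3,f5) ✓  (l1,f6,t2)→insured(t2,f6) ✗  (l2,f1,t4)→insured(t4,f1) ✓  (l2,f4,t2)→insured(t2,f4) ✗  (l2,f6,t1)→insured(t1,f6) ✓  (l3,f2,t2)→insured(t2,f2) ✗  (l3,f2,t3)→insured(t3,f2) ✓  (l3,f3,t1)→insured(t1,f3) ✓  (l4,f2,t4)→insured(t4,f2) ✓  (l4,f5,t2)→insured(t2,f5) ✗  (l5,f1,t3)→insured(t3,f1) ✓  (l5,f4,t2)→insured(t2,f4) ✗  (l5,f6,t1)→insured(t1,f6) ✓
Counterexamples (restrictor triples failing the scope): 5.

5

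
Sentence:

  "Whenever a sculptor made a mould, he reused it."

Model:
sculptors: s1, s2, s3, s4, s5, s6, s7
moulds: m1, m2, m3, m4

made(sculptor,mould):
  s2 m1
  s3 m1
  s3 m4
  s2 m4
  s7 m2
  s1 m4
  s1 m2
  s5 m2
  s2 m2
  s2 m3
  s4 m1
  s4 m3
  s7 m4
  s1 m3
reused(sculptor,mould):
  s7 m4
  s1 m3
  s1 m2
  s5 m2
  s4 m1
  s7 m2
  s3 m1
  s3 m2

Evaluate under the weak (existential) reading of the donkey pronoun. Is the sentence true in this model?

"it" takes "a mould" as antecedent — a donkey pronoun bound across the clause boundary.
Weak reading: every sculptor s with some made-mould has at least one made-mould m such that reused(s,m).
Per sculptor: s1:✓  s2:✗  s3:✓  s4:✓  s5:✓  s7:✓
s2 has no witness among its made-moulds.

False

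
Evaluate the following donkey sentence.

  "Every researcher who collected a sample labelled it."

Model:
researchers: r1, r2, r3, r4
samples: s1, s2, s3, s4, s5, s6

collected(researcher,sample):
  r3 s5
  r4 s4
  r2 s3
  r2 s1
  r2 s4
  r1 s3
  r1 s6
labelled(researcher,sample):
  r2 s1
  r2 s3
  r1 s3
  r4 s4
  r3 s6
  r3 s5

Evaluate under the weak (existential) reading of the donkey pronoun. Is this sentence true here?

True

"it" takes "a sample" as antecedent — a donkey pronoun bound across the clause boundary.
Weak reading: every researcher r with some collected-sample has at least one collected-sample s such that labelled(r,s).
Per researcher: r1:✓  r2:✓  r3:✓  r4:✓
Every researcher in the restrictor has a witness.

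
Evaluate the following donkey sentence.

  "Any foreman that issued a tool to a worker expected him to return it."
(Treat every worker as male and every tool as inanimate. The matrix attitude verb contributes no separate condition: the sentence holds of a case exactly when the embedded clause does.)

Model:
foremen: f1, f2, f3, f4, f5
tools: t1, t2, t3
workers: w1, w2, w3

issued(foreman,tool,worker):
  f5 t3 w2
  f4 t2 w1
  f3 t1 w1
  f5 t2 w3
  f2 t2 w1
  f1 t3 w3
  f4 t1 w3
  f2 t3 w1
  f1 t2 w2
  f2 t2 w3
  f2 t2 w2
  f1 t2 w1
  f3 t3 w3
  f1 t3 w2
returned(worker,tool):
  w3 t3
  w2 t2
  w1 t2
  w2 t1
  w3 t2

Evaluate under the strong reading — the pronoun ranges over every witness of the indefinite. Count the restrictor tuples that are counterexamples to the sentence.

"him" takes "a worker" as antecedent and "it" takes "a tool"; both are donkey pronouns co-varying with the restrictor.
Strong reading: for every (f,t,w) with issued(f,t,w), returned(w,t).
Restrictor triples: (f1,t2,w1)→returned(w1,t2) ✓  (f1,t2,w2)→returned(w2,t2) ✓  (f1,t3,w2)→returned(w2,t3) ✗  (f1,t3,w3)→returned(w3,t3) ✓  (f2,t2,w1)→returned(w1,t2) ✓  (f2,t2,w2)→returned(w2,t2) ✓  (f2,t2,w3)→returned(w3,t2) ✓  (f2,t3,w1)→returned(w1,t3) ✗  (f3,t1,w1)→returned(w1,t1) ✗  (f3,t3,w3)→returned(w3,t3) ✓  (f4,t1,w3)→returned(w3,t1) ✗  (f4,t2,w1)→returned(w1,t2) ✓  (f5,t2,w3)→returned(w3,t2) ✓  (f5,t3,w2)→returned(w2,t3) ✗
Counterexamples (restrictor triples failing the scope): 5.

5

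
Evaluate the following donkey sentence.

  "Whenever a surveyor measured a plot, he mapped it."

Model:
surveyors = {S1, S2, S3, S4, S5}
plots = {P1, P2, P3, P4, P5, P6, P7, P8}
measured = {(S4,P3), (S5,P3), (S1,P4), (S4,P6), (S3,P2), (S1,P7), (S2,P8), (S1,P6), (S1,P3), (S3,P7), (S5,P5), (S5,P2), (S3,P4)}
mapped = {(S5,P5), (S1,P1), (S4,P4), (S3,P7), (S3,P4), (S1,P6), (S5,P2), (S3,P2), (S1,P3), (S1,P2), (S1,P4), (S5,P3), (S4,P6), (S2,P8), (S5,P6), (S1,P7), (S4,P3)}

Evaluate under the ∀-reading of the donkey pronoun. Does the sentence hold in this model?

"it" takes "a plot" as antecedent — a donkey pronoun bound across the clause boundary.
Strong reading: for every (s,p) with measured(s,p), mapped(s,p).
Restrictor pairs: (S1,P3) ✓  (S1,P4) ✓  (S1,P6) ✓  (S1,P7) ✓  (S2,P8) ✓  (S3,P2) ✓  (S3,P4) ✓  (S3,P7) ✓  (S4,P3) ✓  (S4,P6) ✓  (S5,P2) ✓  (S5,P3) ✓  (S5,P5) ✓
Every restrictor pair satisfies the scope.

True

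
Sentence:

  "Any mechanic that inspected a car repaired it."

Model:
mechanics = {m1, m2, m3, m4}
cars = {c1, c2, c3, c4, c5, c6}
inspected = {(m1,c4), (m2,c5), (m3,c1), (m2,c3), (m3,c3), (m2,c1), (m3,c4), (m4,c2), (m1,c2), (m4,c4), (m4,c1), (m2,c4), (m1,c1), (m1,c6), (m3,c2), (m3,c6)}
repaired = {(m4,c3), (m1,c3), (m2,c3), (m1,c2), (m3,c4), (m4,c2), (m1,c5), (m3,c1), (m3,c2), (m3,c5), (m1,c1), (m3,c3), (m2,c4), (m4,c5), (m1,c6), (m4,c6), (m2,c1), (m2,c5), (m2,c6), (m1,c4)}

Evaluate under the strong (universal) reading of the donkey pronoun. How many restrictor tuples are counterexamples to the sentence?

3

"it" takes "a car" as antecedent — a donkey pronoun bound across the clause boundary.
Strong reading: for every (m,c) with inspected(m,c), repaired(m,c).
Restrictor pairs: (m1,c1) ✓  (m1,c2) ✓  (m1,c4) ✓  (m1,c6) ✓  (m2,c1) ✓  (m2,c3) ✓  (m2,c4) ✓  (m2,c5) ✓  (m3,c1) ✓  (m3,c2) ✓  (m3,c3) ✓  (m3,c4) ✓  (m3,c6) ✗  (m4,c1) ✗  (m4,c2) ✓  (m4,c4) ✗
Counterexamples (restrictor pairs failing the scope): 3.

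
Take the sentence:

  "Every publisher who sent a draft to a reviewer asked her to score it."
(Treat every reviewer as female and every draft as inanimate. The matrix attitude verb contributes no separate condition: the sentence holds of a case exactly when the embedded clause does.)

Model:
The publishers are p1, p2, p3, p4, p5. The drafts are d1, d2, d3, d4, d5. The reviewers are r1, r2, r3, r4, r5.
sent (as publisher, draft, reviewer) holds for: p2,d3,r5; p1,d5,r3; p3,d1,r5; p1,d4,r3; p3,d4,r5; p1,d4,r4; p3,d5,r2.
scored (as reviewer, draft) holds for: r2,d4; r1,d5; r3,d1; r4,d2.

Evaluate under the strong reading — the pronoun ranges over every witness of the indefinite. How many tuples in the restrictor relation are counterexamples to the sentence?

7

"her" takes "a reviewer" as antecedent and "it" takes "a draft"; both are donkey pronouns co-varying with the restrictor.
Strong reading: for every (p,d,r) with sent(p,d,r), scored(r,d).
Restrictor triples: (p1,d4,r3)→scored(r3,d4) ✗  (p1,d4,r4)→scored(r4,d4) ✗  (p1,d5,r3)→scored(r3,d5) ✗  (p2,d3,r5)→scored(r5,d3) ✗  (p3,d1,r5)→scored(r5,d1) ✗  (p3,d4,r5)→scored(r5,d4) ✗  (p3,d5,r2)→scored(r2,d5) ✗
Counterexamples (restrictor triples failing the scope): 7.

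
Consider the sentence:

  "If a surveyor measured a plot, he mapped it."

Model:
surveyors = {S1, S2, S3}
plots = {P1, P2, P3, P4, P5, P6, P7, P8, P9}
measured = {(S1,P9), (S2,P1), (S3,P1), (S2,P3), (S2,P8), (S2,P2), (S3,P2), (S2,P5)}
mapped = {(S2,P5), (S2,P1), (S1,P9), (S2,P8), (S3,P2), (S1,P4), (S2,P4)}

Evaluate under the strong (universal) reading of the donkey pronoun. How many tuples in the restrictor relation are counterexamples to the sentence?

3

"it" takes "a plot" as antecedent — a donkey pronoun bound across the clause boundary.
Strong reading: for every (s,p) with measured(s,p), mapped(s,p).
Restrictor pairs: (S1,P9) ✓  (S2,P1) ✓  (S2,P2) ✗  (S2,P3) ✗  (S2,P5) ✓  (S2,P8) ✓  (S3,P1) ✗  (S3,P2) ✓
Counterexamples (restrictor pairs failing the scope): 3.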